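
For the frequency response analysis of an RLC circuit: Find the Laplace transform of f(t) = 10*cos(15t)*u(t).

Standard pair: cos(wt)*u(t) <-> s/(s^2+w^2)
With w = 15: L{10*cos(15t)*u(t)} = 10s/(s^2+225)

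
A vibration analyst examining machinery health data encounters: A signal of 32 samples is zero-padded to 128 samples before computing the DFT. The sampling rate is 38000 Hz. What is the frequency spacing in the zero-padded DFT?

Original DFT: N = 32, resolution = f_s/N = 38000/32 = 2375/2 Hz
Zero-padded DFT: N = 128, resolution = f_s/N = 38000/128 = 2375/8 Hz
Zero-padding interpolates the spectrum (finer frequency grid)
but does NOT improve the true spectral resolution (ability to resolve close frequencies).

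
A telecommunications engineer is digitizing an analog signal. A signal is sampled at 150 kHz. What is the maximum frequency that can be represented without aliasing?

The maximum frequency that can be represented without aliasing
is the Nyquist frequency: f_max = f_s / 2 = 150 kHz / 2 = 75 kHz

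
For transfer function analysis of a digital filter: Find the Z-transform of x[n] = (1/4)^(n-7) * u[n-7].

Time-shifting property: if X(z) = Z{x[n]}, then Z{x[n-d]} = z^(-d) * X(z)
X(z) = z/(z - 1/4) for x[n] = (1/4)^n * u[n]
Z{x[n-7]} = z^(-7) * z/(z - 1/4) = z^(-6)/(z - 1/4)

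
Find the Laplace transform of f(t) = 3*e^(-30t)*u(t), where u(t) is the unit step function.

Standard Laplace transform pair:
e^(-at)*u(t) <-> 1/(s+a)
With a = 30: L{3*e^(-30t)*u(t)} = 3/(s+30), ROC: Re(s) > -30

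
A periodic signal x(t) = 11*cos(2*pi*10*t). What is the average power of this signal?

Average power of A*cos(wt) is A^2/2.
P = 11^2 / 2 = 121/2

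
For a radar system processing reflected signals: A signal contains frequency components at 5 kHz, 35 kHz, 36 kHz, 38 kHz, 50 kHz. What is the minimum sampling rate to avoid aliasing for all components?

The highest frequency component is f_max = 50 kHz.
Nyquist rate = 2 * f_max = 2 * 50 kHz = 100 kHz.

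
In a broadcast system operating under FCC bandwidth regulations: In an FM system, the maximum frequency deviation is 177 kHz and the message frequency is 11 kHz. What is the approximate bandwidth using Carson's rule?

Carson's rule: BW = 2*(delta_f + f_m)
= 2*(177 + 11) kHz = 376 kHz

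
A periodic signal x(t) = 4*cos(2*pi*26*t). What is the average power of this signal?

Average power of A*cos(wt) is A^2/2.
P = 4^2 / 2 = 16/2 = 8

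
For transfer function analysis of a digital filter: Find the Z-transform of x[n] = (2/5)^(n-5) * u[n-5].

Time-shifting property: if X(z) = Z{x[n]}, then Z{x[n-d]} = z^(-d) * X(z)
X(z) = z/(z - 2/5) for x[n] = (2/5)^n * u[n]
Z{x[n-5]} = z^(-5) * z/(z - 2/5) = z^(-4)/(z - 2/5)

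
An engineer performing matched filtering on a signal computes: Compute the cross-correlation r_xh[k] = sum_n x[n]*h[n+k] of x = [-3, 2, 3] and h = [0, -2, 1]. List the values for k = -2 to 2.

Both sequences indexed from 0 and zero outside their support.
Lags with overlap: k = -2 to 2.
  r_xh[-2] = x[2]*h[0] = 0
  r_xh[-1] = x[1]*h[0] + x[2]*h[1] = -6
  r_xh[0] = x[0]*h[0] + x[1]*h[1] + x[2]*h[2] = -1
  r_xh[1] = x[0]*h[1] + x[1]*h[2] = 8
  r_xh[2] = x[0]*h[2] = -3
r_xh = [0, -6, -1, 8, -3] (for k = -2, ..., 2)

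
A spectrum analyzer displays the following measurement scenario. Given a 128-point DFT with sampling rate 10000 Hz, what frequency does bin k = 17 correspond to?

The frequency of DFT bin k is: f_k = k * f_s / N
f_17 = 17 * 10000 / 128 = 10625/8 Hz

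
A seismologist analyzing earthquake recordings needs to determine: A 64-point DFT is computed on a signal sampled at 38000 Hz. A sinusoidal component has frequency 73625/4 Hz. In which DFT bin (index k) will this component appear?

DFT frequency resolution = f_s/N = 38000/64 = 2375/4 Hz
Bin index k = f_signal / resolution = 73625/4 / 2375/4 = 31
The signal frequency 73625/4 Hz falls in DFT bin k = 31.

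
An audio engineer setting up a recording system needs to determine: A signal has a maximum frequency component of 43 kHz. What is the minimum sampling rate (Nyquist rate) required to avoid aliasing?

By the Nyquist-Shannon sampling theorem,
the minimum sampling rate (Nyquist rate) must be at least 2 * f_max.
Nyquist rate = 2 * 43 kHz = 86 kHz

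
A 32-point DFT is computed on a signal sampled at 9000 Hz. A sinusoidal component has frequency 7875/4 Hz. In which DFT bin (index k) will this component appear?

DFT frequency resolution = f_s/N = 9000/32 = 1125/4 Hz
Bin index k = f_signal / resolution = 7875/4 / 1125/4 = 7
The signal frequency 7875/4 Hz falls in DFT bin k = 7.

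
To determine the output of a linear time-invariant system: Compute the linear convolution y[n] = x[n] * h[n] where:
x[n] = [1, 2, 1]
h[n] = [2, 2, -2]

y[n] = sum_k x[k]*h[n-k]. Output length = len(x) + len(h) - 1 = 3 + 3 - 1 = 5.
y[0] = 1*2 = 2
y[1] = 2*2 + 1*2 = 6
y[2] = 1*2 + 2*2 + 1*-2 = 4
y[3] = 1*2 + 2*-2 = -2
y[4] = 1*-2 = -2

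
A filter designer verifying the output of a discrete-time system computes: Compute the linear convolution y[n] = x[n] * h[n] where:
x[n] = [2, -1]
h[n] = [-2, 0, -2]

y[n] = sum_k x[k]*h[n-k]. Output length = len(x) + len(h) - 1 = 2 + 3 - 1 = 4.
y[0] = 2*-2 = -4
y[1] = -1*-2 + 2*0 = 2
y[2] = -1*0 + 2*-2 = -4
y[3] = -1*-2 = 2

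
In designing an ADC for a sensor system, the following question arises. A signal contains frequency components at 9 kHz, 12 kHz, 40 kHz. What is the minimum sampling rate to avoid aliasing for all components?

The highest frequency component is f_max = 40 kHz.
Nyquist rate = 2 * f_max = 2 * 40 kHz = 80 kHz.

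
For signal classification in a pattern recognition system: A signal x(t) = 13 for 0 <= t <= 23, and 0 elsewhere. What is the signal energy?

Energy = integral of |x(t)|^2 dt over the signal duration
= 13^2 * 23 = 169 * 23 = 3887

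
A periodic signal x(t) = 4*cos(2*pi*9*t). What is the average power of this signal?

Average power of A*cos(wt) is A^2/2.
P = 4^2 / 2 = 16/2 = 8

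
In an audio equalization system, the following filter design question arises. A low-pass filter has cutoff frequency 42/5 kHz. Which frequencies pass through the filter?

A low-pass filter passes all frequencies below the cutoff frequency 42/5 kHz and attenuates higher frequencies.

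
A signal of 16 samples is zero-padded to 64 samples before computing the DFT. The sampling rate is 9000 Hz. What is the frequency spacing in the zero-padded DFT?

Original DFT: N = 16, resolution = f_s/N = 9000/16 = 1125/2 Hz
Zero-padded DFT: N = 64, resolution = f_s/N = 9000/64 = 1125/8 Hz
Zero-padding interpolates the spectrum (finer frequency grid)
but does NOT improve the true spectral resolution (ability to resolve close frequencies).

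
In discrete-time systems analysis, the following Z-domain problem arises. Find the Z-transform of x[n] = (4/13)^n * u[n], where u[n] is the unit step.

The Z-transform of a^n * u[n] is z/(z-a) for |z| > |a|.
Here a = 4/13, so X(z) = z/(z - (4/13)) = 13z/(13z - 4)
ROC: |z| > 4/13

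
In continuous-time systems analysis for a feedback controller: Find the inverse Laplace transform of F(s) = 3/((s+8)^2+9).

Standard pair: w/((s+a)^2+w^2) <-> e^(-at)*sin(wt)*u(t)
With a=8, w=3: f(t) = e^(-8t)*sin(3t)*u(t)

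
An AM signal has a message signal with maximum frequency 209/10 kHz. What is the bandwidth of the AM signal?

In AM (double-sideband), the bandwidth is twice the message frequency.
BW = 2 * f_m = 2 * 209/10 kHz = 209/5 kHz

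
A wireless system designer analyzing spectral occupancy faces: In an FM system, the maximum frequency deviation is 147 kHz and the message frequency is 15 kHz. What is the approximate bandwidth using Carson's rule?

Carson's rule: BW = 2*(delta_f + f_m)
= 2*(147 + 15) kHz = 324 kHz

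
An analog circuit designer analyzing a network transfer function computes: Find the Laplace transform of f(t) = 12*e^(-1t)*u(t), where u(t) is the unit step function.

Standard Laplace transform pair:
e^(-at)*u(t) <-> 1/(s+a)
With a = 1: L{12*e^(-1t)*u(t)} = 12/(s+1), ROC: Re(s) > -1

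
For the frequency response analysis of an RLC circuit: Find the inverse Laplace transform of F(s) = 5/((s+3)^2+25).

Standard pair: w/((s+a)^2+w^2) <-> e^(-at)*sin(wt)*u(t)
With a=3, w=5: f(t) = e^(-3t)*sin(5t)*u(t)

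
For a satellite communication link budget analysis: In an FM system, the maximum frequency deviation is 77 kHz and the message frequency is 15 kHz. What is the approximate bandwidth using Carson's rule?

Carson's rule: BW = 2*(delta_f + f_m)
= 2*(77 + 15) kHz = 184 kHz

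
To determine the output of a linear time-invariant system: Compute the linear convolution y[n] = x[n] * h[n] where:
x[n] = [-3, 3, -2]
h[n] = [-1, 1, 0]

y[n] = sum_k x[k]*h[n-k]. Output length = len(x) + len(h) - 1 = 3 + 3 - 1 = 5.
y[0] = -3*-1 = 3
y[1] = 3*-1 + -3*1 = -6
y[2] = -2*-1 + 3*1 + -3*0 = 5
y[3] = -2*1 + 3*0 = -2
y[4] = -2*0 = 0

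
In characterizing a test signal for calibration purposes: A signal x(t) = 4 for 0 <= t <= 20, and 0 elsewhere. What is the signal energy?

Energy = integral of |x(t)|^2 dt over the signal duration
= 4^2 * 20 = 16 * 20 = 320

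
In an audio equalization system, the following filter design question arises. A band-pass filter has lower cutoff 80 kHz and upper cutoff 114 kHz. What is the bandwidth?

Bandwidth = f_high - f_low
= 114 kHz - 80 kHz = 34 kHz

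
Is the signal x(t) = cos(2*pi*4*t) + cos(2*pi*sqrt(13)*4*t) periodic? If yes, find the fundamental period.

f1 = 4 Hz, f2 = 4*sqrt(13) Hz
Ratio f2/f1 = sqrt(13), which is irrational.
Since the frequency ratio is irrational, no common period exists.
The signal is not periodic.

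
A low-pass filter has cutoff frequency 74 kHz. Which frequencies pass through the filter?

A low-pass filter passes all frequencies below the cutoff frequency 74 kHz and attenuates higher frequencies.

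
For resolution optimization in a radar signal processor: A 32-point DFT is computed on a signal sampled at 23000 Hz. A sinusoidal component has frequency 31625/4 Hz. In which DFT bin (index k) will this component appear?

DFT frequency resolution = f_s/N = 23000/32 = 2875/4 Hz
Bin index k = f_signal / resolution = 31625/4 / 2875/4 = 11
The signal frequency 31625/4 Hz falls in DFT bin k = 11.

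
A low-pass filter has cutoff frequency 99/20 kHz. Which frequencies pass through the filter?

A low-pass filter passes all frequencies below the cutoff frequency 99/20 kHz and attenuates higher frequencies.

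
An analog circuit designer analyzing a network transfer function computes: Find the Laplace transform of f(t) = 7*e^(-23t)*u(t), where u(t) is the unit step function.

Standard Laplace transform pair:
e^(-at)*u(t) <-> 1/(s+a)
With a = 23: L{7*e^(-23t)*u(t)} = 7/(s+23), ROC: Re(s) > -23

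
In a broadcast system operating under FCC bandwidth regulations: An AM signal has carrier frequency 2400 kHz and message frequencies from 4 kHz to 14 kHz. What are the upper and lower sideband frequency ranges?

Upper sideband (USB) = fc + [fm_low, fm_high] = 2400 + [4, 14] = [2404, 2414] kHz
Lower sideband (LSB) = fc - [fm_high, fm_low] = 2400 - [14, 4] = [2386, 2396] kHz
Total occupied spectrum: 2386 kHz to 2414 kHz (plus carrier at 2400 kHz)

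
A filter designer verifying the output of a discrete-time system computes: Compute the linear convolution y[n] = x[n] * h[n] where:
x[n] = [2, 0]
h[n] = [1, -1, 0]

y[n] = sum_k x[k]*h[n-k]. Output length = len(x) + len(h) - 1 = 2 + 3 - 1 = 4.
y[0] = 2*1 = 2
y[1] = 0*1 + 2*-1 = -2
y[2] = 0*-1 + 2*0 = 0
y[3] = 0*0 = 0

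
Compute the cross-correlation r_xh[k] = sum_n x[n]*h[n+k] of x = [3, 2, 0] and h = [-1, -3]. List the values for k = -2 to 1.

Both sequences indexed from 0 and zero outside their support.
Lags with overlap: k = -2 to 1.
  r_xh[-2] = x[2]*h[0] = 0
  r_xh[-1] = x[1]*h[0] + x[2]*h[1] = -2
  r_xh[0] = x[0]*h[0] + x[1]*h[1] = -9
  r_xh[1] = x[0]*h[1] = -9
r_xh = [0, -2, -9, -9] (for k = -2, ..., 1)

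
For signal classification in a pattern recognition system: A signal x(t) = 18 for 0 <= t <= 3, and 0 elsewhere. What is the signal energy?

Energy = integral of |x(t)|^2 dt over the signal duration
= 18^2 * 3 = 324 * 3 = 972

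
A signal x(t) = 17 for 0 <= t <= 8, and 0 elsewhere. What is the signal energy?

Energy = integral of |x(t)|^2 dt over the signal duration
= 17^2 * 8 = 289 * 8 = 2312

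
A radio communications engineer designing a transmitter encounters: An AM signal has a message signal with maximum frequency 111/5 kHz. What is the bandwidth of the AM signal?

In AM (double-sideband), the bandwidth is twice the message frequency.
BW = 2 * f_m = 2 * 111/5 kHz = 222/5 kHz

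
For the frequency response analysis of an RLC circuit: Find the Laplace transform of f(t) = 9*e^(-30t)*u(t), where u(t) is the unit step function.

Standard Laplace transform pair:
e^(-at)*u(t) <-> 1/(s+a)
With a = 30: L{9*e^(-30t)*u(t)} = 9/(s+30), ROC: Re(s) > -30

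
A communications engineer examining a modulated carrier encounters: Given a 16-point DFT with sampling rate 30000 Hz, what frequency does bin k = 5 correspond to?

The frequency of DFT bin k is: f_k = k * f_s / N
f_5 = 5 * 30000 / 16 = 9375 Hz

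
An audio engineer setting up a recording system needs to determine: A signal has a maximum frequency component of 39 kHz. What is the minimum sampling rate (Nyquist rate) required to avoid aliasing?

By the Nyquist-Shannon sampling theorem,
the minimum sampling rate (Nyquist rate) must be at least 2 * f_max.
Nyquist rate = 2 * 39 kHz = 78 kHz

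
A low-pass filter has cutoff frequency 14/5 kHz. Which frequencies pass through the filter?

A low-pass filter passes all frequencies below the cutoff frequency 14/5 kHz and attenuates higher frequencies.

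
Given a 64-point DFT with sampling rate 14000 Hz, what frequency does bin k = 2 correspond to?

The frequency of DFT bin k is: f_k = k * f_s / N
f_2 = 2 * 14000 / 64 = 875/2 Hz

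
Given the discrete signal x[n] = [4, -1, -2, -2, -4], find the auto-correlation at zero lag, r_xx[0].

The auto-correlation at zero lag r_xx[0] equals the signal energy.
r_xx[0] = sum of x[n]^2 = 4^2 + (-1)^2 + (-2)^2 + (-2)^2 + (-4)^2
= 16 + 1 + 4 + 4 + 16 = 41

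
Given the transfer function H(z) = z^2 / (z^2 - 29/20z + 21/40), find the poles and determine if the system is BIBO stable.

Poles are roots of the denominator: z^2 - 29/20z + 21/40 = 0.
Quadratic formula: z = [-(-29/20) +/- sqrt((-29/20)^2 - 4*(21/40))] / 2
Discriminant = 841/400 - 21/10 = 1/400; sqrt = 1/20.
z = (29/20 +/- 1/20) / 2 => z = 3/4 or z = 7/10.
|p1| = 3/4, |p2| = 7/10.
For BIBO stability, all poles must lie inside the unit circle (|p| < 1).
System is STABLE since both |p| < 1.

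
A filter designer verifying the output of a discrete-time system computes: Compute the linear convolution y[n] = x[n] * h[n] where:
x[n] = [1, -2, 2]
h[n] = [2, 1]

y[n] = sum_k x[k]*h[n-k]. Output length = len(x) + len(h) - 1 = 3 + 2 - 1 = 4.
y[0] = 1*2 = 2
y[1] = -2*2 + 1*1 = -3
y[2] = 2*2 + -2*1 = 2
y[3] = 2*1 = 2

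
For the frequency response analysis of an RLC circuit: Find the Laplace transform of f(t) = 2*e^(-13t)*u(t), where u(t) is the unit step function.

Standard Laplace transform pair:
e^(-at)*u(t) <-> 1/(s+a)
With a = 13: L{2*e^(-13t)*u(t)} = 2/(s+13), ROC: Re(s) > -13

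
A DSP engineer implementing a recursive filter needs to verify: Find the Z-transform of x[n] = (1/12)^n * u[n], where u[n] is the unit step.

The Z-transform of a^n * u[n] is z/(z-a) for |z| > |a|.
Here a = 1/12, so X(z) = z/(z - (1/12)) = 12z/(12z - 1)
ROC: |z| > 1/12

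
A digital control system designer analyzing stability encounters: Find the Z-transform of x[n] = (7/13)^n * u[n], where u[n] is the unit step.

The Z-transform of a^n * u[n] is z/(z-a) for |z| > |a|.
Here a = 7/13, so X(z) = z/(z - (7/13)) = 13z/(13z - 7)
ROC: |z| > 7/13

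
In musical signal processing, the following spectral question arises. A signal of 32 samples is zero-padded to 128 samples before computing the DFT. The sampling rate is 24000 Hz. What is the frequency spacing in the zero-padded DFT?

Original DFT: N = 32, resolution = f_s/N = 24000/32 = 750 Hz
Zero-padded DFT: N = 128, resolution = f_s/N = 24000/128 = 375/2 Hz
Zero-padding interpolates the spectrum (finer frequency grid)
but does NOT improve the true spectral resolution (ability to resolve close frequencies).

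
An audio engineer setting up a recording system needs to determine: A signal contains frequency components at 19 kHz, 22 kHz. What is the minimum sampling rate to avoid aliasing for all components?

The highest frequency component is f_max = 22 kHz.
Nyquist rate = 2 * f_max = 2 * 22 kHz = 44 kHz.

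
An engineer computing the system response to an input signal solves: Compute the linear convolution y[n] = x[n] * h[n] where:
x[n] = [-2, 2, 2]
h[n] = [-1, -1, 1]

y[n] = sum_k x[k]*h[n-k]. Output length = len(x) + len(h) - 1 = 3 + 3 - 1 = 5.
y[0] = -2*-1 = 2
y[1] = 2*-1 + -2*-1 = 0
y[2] = 2*-1 + 2*-1 + -2*1 = -6
y[3] = 2*-1 + 2*1 = 0
y[4] = 2*1 = 2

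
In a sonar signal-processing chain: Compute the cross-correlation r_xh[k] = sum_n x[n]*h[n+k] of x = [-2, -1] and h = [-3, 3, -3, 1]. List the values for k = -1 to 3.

Both sequences indexed from 0 and zero outside their support.
Lags with overlap: k = -1 to 3.
  r_xh[-1] = x[1]*h[0] = 3
  r_xh[0] = x[0]*h[0] + x[1]*h[1] = 3
  r_xh[1] = x[0]*h[1] + x[1]*h[2] = -3
  r_xh[2] = x[0]*h[2] + x[1]*h[3] = 5
  r_xh[3] = x[0]*h[3] = -2
r_xh = [3, 3, -3, 5, -2] (for k = -1, ..., 3)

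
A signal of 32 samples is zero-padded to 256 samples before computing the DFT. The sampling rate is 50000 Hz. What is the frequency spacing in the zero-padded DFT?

Original DFT: N = 32, resolution = f_s/N = 50000/32 = 3125/2 Hz
Zero-padded DFT: N = 256, resolution = f_s/N = 50000/256 = 3125/16 Hz
Zero-padding interpolates the spectrum (finer frequency grid)
but does NOT improve the true spectral resolution (ability to resolve close frequencies).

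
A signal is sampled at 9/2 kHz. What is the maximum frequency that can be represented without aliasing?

The maximum frequency that can be represented without aliasing
is the Nyquist frequency: f_max = f_s / 2 = 9/2 kHz / 2 = 9/4 kHz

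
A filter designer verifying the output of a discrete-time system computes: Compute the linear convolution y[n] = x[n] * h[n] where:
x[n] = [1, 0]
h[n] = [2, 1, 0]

y[n] = sum_k x[k]*h[n-k]. Output length = len(x) + len(h) - 1 = 2 + 3 - 1 = 4.
y[0] = 1*2 = 2
y[1] = 0*2 + 1*1 = 1
y[2] = 0*1 + 1*0 = 0
y[3] = 0*0 = 0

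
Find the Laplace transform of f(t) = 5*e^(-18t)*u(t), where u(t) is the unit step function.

Standard Laplace transform pair:
e^(-at)*u(t) <-> 1/(s+a)
With a = 18: L{5*e^(-18t)*u(t)} = 5/(s+18), ROC: Re(s) > -18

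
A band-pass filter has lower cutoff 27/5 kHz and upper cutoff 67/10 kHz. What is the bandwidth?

Bandwidth = f_high - f_low
= 67/10 kHz - 27/5 kHz = 13/10 kHz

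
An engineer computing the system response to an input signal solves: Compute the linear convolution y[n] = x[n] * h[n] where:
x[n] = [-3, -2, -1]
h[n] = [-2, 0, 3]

y[n] = sum_k x[k]*h[n-k]. Output length = len(x) + len(h) - 1 = 3 + 3 - 1 = 5.
y[0] = -3*-2 = 6
y[1] = -2*-2 + -3*0 = 4
y[2] = -1*-2 + -2*0 + -3*3 = -7
y[3] = -1*0 + -2*3 = -6
y[4] = -1*3 = -3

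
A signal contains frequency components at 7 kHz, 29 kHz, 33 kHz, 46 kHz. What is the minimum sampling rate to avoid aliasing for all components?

The highest frequency component is f_max = 46 kHz.
Nyquist rate = 2 * f_max = 2 * 46 kHz = 92 kHz.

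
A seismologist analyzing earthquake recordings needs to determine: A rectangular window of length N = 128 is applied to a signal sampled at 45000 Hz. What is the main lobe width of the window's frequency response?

For a rectangular window of length N,
the main lobe width in frequency is 2*f_s/N.
= 2*45000/128 = 5625/8 Hz
This determines the minimum frequency separation for resolving two sinusoids.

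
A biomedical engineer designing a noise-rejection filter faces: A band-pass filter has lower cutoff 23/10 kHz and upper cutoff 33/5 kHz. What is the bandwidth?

Bandwidth = f_high - f_low
= 33/5 kHz - 23/10 kHz = 43/10 kHz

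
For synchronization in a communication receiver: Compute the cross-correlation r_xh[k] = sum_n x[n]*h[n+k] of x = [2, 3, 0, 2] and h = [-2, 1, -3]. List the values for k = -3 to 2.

Both sequences indexed from 0 and zero outside their support.
Lags with overlap: k = -3 to 2.
  r_xh[-3] = x[3]*h[0] = -4
  r_xh[-2] = x[2]*h[0] + x[3]*h[1] = 2
  r_xh[-1] = x[1]*h[0] + x[2]*h[1] + x[3]*h[2] = -12
  r_xh[0] = x[0]*h[0] + x[1]*h[1] + x[2]*h[2] = -1
  r_xh[1] = x[0]*h[1] + x[1]*h[2] = -7
  r_xh[2] = x[0]*h[2] = -6
r_xh = [-4, 2, -12, -1, -7, -6] (for k = -3, ..., 2)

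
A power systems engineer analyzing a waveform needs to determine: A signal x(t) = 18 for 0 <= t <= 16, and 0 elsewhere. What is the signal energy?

Energy = integral of |x(t)|^2 dt over the signal duration
= 18^2 * 16 = 324 * 16 = 5184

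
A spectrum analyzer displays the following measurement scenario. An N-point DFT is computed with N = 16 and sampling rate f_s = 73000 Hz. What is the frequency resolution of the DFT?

DFT frequency resolution = f_s / N
= 73000 / 16 = 9125/2 Hz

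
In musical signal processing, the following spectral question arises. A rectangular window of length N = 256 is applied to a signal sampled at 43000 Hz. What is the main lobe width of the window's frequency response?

For a rectangular window of length N,
the main lobe width in frequency is 2*f_s/N.
= 2*43000/256 = 5375/16 Hz
This determines the minimum frequency separation for resolving two sinusoids.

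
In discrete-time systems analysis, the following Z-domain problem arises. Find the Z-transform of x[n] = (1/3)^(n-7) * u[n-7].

Time-shifting property: if X(z) = Z{x[n]}, then Z{x[n-d]} = z^(-d) * X(z)
X(z) = z/(z - 1/3) for x[n] = (1/3)^n * u[n]
Z{x[n-7]} = z^(-7) * z/(z - 1/3) = z^(-6)/(z - 1/3)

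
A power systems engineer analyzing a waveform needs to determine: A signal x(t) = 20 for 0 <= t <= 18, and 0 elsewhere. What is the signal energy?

Energy = integral of |x(t)|^2 dt over the signal duration
= 20^2 * 18 = 400 * 18 = 7200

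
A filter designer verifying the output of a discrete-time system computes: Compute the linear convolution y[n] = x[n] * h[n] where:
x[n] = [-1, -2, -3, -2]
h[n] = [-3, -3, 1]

y[n] = sum_k x[k]*h[n-k]. Output length = len(x) + len(h) - 1 = 4 + 3 - 1 = 6.
y[0] = -1*-3 = 3
y[1] = -2*-3 + -1*-3 = 9
y[2] = -3*-3 + -2*-3 + -1*1 = 14
y[3] = -2*-3 + -3*-3 + -2*1 = 13
y[4] = -2*-3 + -3*1 = 3
y[5] = -2*1 = -2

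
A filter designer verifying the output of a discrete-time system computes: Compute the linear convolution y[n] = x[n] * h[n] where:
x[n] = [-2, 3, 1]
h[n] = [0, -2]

y[n] = sum_k x[k]*h[n-k]. Output length = len(x) + len(h) - 1 = 3 + 2 - 1 = 4.
y[0] = -2*0 = 0
y[1] = 3*0 + -2*-2 = 4
y[2] = 1*0 + 3*-2 = -6
y[3] = 1*-2 = -2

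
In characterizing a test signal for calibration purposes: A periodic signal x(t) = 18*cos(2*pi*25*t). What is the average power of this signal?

Average power of A*cos(wt) is A^2/2.
P = 18^2 / 2 = 324/2 = 162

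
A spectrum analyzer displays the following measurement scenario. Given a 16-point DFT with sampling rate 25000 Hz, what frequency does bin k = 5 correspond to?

The frequency of DFT bin k is: f_k = k * f_s / N
f_5 = 5 * 25000 / 16 = 15625/2 Hz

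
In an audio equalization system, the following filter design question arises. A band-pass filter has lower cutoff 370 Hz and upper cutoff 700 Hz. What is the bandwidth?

Bandwidth = f_high - f_low
= 700 Hz - 370 Hz = 330 Hz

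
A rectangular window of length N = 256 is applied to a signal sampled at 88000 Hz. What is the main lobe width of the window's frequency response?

For a rectangular window of length N,
the main lobe width in frequency is 2*f_s/N.
= 2*88000/256 = 1375/2 Hz
This determines the minimum frequency separation for resolving two sinusoids.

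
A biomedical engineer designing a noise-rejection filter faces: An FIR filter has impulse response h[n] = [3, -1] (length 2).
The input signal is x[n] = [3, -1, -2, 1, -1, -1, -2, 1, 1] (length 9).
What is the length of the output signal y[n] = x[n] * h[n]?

For linear convolution, the output length is:
len(y) = len(x) + len(h) - 1 = 9 + 2 - 1 = 10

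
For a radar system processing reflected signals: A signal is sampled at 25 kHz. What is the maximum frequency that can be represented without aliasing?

The maximum frequency that can be represented without aliasing
is the Nyquist frequency: f_max = f_s / 2 = 25 kHz / 2 = 25/2 kHz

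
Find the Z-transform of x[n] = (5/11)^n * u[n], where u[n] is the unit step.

The Z-transform of a^n * u[n] is z/(z-a) for |z| > |a|.
Here a = 5/11, so X(z) = z/(z - (5/11)) = 11z/(11z - 5)
ROC: |z| > 5/11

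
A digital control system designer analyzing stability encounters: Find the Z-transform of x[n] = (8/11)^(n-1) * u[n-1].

Time-shifting property: if X(z) = Z{x[n]}, then Z{x[n-d]} = z^(-d) * X(z)
X(z) = z/(z - 8/11) for x[n] = (8/11)^n * u[n]
Z{x[n-1]} = z^(-1) * z/(z - 8/11) = 1/(z - 8/11)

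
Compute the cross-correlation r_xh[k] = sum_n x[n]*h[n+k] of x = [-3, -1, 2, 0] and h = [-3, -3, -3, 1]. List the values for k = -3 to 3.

Both sequences indexed from 0 and zero outside their support.
Lags with overlap: k = -3 to 3.
  r_xh[-3] = x[3]*h[0] = 0
  r_xh[-2] = x[2]*h[0] + x[3]*h[1] = -6
  r_xh[-1] = x[1]*h[0] + x[2]*h[1] + x[3]*h[2] = -3
  r_xh[0] = x[0]*h[0] + x[1]*h[1] + x[2]*h[2] + x[3]*h[3] = 6
  r_xh[1] = x[0]*h[1] + x[1]*h[2] + x[2]*h[3] = 14
  r_xh[2] = x[0]*h[2] + x[1]*h[3] = 8
  r_xh[3] = x[0]*h[3] = -3
r_xh = [0, -6, -3, 6, 14, 8, -3] (for k = -3, ..., 3)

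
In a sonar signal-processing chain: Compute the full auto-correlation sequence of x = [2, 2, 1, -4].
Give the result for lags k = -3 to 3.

r_xx[k] = sum_m x[m]*x[m+k], indexed from 0, for k = -3 to 3:
  r_xx[-3] = x[3]*x[0] = -8
  r_xx[-2] = x[2]*x[0] + x[3]*x[1] = -6
  r_xx[-1] = x[1]*x[0] + x[2]*x[1] + x[3]*x[2] = 2
  r_xx[0] = x[0]*x[0] + x[1]*x[1] + x[2]*x[2] + x[3]*x[3] = 25
  r_xx[1] = x[0]*x[1] + x[1]*x[2] + x[2]*x[3] = 2
  r_xx[2] = x[0]*x[2] + x[1]*x[3] = -6
  r_xx[3] = x[0]*x[3] = -8
r_xx = [-8, -6, 2, 25, 2, -6, -8]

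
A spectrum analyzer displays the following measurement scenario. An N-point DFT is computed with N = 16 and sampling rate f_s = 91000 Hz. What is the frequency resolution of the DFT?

DFT frequency resolution = f_s / N
= 91000 / 16 = 11375/2 Hz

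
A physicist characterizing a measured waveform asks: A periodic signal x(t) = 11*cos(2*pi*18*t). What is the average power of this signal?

Average power of A*cos(wt) is A^2/2.
P = 11^2 / 2 = 121/2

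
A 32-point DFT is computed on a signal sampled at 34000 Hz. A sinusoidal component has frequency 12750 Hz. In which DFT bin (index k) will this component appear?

DFT frequency resolution = f_s/N = 34000/32 = 2125/2 Hz
Bin index k = f_signal / resolution = 12750 / 2125/2 = 12
The signal frequency 12750 Hz falls in DFT bin k = 12.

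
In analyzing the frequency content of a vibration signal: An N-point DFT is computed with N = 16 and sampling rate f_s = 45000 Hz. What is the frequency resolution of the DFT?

DFT frequency resolution = f_s / N
= 45000 / 16 = 5625/2 Hz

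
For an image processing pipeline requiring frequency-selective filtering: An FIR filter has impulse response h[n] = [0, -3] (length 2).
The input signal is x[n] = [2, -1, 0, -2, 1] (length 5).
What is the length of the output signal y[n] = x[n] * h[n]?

For linear convolution, the output length is:
len(y) = len(x) + len(h) - 1 = 5 + 2 - 1 = 6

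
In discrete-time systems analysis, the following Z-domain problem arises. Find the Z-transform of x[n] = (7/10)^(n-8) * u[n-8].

Time-shifting property: if X(z) = Z{x[n]}, then Z{x[n-d]} = z^(-d) * X(z)
X(z) = z/(z - 7/10) for x[n] = (7/10)^n * u[n]
Z{x[n-8]} = z^(-8) * z/(z - 7/10) = z^(-7)/(z - 7/10)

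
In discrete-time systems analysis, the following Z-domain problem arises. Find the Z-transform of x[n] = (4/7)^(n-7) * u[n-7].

Time-shifting property: if X(z) = Z{x[n]}, then Z{x[n-d]} = z^(-d) * X(z)
X(z) = z/(z - 4/7) for x[n] = (4/7)^n * u[n]
Z{x[n-7]} = z^(-7) * z/(z - 4/7) = z^(-6)/(z - 4/7)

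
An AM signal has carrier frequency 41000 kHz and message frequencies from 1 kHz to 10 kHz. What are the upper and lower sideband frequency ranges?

Upper sideband (USB) = fc + [fm_low, fm_high] = 41000 + [1, 10] = [41001, 41010] kHz
Lower sideband (LSB) = fc - [fm_high, fm_low] = 41000 - [10, 1] = [40990, 40999] kHz
Total occupied spectrum: 40990 kHz to 41010 kHz (plus carrier at 41000 kHz)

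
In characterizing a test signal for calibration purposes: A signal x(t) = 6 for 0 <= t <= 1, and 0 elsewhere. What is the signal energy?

Energy = integral of |x(t)|^2 dt over the signal duration
= 6^2 * 1 = 36 * 1 = 36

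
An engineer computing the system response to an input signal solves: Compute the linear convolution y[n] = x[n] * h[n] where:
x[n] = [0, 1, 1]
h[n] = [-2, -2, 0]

y[n] = sum_k x[k]*h[n-k]. Output length = len(x) + len(h) - 1 = 3 + 3 - 1 = 5.
y[0] = 0*-2 = 0
y[1] = 1*-2 + 0*-2 = -2
y[2] = 1*-2 + 1*-2 + 0*0 = -4
y[3] = 1*-2 + 1*0 = -2
y[4] = 1*0 = 0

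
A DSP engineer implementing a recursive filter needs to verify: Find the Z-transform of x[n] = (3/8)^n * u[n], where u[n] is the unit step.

The Z-transform of a^n * u[n] is z/(z-a) for |z| > |a|.
Here a = 3/8, so X(z) = z/(z - (3/8)) = 8z/(8z - 3)
ROC: |z| > 3/8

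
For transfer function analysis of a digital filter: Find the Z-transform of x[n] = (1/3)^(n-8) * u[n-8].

Time-shifting property: if X(z) = Z{x[n]}, then Z{x[n-d]} = z^(-d) * X(z)
X(z) = z/(z - 1/3) for x[n] = (1/3)^n * u[n]
Z{x[n-8]} = z^(-8) * z/(z - 1/3) = z^(-7)/(z - 1/3)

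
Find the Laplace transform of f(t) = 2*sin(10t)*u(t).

Standard pair: sin(wt)*u(t) <-> w/(s^2+w^2)
With w = 10: L{2*sin(10t)*u(t)} = 20/(s^2+100)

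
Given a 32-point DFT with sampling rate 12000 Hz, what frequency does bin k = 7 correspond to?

The frequency of DFT bin k is: f_k = k * f_s / N
f_7 = 7 * 12000 / 32 = 2625 Hz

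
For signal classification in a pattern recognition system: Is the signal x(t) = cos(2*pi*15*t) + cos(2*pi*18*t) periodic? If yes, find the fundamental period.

f1 = 15 Hz, f2 = 18 Hz
Period T1 = 1/15, T2 = 1/18
Ratio T1/T2 = 18/15, which is rational.
The signal is periodic with fundamental period T = 1/GCD(15,18) = 1/3 s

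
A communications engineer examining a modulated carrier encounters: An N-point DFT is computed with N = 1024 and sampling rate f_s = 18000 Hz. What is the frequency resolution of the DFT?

DFT frequency resolution = f_s / N
= 18000 / 1024 = 1125/64 Hz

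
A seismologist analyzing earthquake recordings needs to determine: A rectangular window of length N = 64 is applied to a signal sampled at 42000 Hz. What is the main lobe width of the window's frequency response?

For a rectangular window of length N,
the main lobe width in frequency is 2*f_s/N.
= 2*42000/64 = 2625/2 Hz
This determines the minimum frequency separation for resolving two sinusoids.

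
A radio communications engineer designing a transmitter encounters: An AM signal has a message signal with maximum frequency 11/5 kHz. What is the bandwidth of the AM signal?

In AM (double-sideband), the bandwidth is twice the message frequency.
BW = 2 * f_m = 2 * 11/5 kHz = 22/5 kHz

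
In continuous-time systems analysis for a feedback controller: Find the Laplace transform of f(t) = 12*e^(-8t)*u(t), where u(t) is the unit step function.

Standard Laplace transform pair:
e^(-at)*u(t) <-> 1/(s+a)
With a = 8: L{12*e^(-8t)*u(t)} = 12/(s+8), ROC: Re(s) > -8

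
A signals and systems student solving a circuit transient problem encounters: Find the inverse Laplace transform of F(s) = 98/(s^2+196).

Standard pair: w/(s^2+w^2) <-> sin(wt)*u(t)
Recognize w^2 = 196, so w = 14; numerator 98 = 7*14.
f(t) = 7*sin(14t)*u(t)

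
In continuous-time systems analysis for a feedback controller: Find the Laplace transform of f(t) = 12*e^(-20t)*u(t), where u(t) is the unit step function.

Standard Laplace transform pair:
e^(-at)*u(t) <-> 1/(s+a)
With a = 20: L{12*e^(-20t)*u(t)} = 12/(s+20), ROC: Re(s) > -20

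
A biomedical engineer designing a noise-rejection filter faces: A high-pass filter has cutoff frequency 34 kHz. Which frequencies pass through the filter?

A high-pass filter passes all frequencies above the cutoff frequency 34 kHz and attenuates lower frequencies.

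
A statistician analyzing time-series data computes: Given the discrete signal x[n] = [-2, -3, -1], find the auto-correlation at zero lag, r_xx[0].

The auto-correlation at zero lag r_xx[0] equals the signal energy.
r_xx[0] = sum of x[n]^2 = (-2)^2 + (-3)^2 + (-1)^2
= 4 + 9 + 1 = 14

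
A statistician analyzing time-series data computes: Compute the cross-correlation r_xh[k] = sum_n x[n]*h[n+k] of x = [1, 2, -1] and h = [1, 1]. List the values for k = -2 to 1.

Both sequences indexed from 0 and zero outside their support.
Lags with overlap: k = -2 to 1.
  r_xh[-2] = x[2]*h[0] = -1
  r_xh[-1] = x[1]*h[0] + x[2]*h[1] = 1
  r_xh[0] = x[0]*h[0] + x[1]*h[1] = 3
  r_xh[1] = x[0]*h[1] = 1
r_xh = [-1, 1, 3, 1] (for k = -2, ..., 1)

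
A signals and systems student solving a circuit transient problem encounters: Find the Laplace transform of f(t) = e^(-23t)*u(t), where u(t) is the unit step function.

Standard Laplace transform pair:
e^(-at)*u(t) <-> 1/(s+a)
With a = 23: L{e^(-23t)*u(t)} = 1/(s+23), ROC: Re(s) > -23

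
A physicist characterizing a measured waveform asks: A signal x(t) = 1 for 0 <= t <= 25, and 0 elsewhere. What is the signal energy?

Energy = integral of |x(t)|^2 dt over the signal duration
= 1^2 * 25 = 1 * 25 = 25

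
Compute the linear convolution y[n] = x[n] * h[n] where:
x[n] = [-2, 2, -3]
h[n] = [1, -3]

y[n] = sum_k x[k]*h[n-k]. Output length = len(x) + len(h) - 1 = 3 + 2 - 1 = 4.
y[0] = -2*1 = -2
y[1] = 2*1 + -2*-3 = 8
y[2] = -3*1 + 2*-3 = -9
y[3] = -3*-3 = 9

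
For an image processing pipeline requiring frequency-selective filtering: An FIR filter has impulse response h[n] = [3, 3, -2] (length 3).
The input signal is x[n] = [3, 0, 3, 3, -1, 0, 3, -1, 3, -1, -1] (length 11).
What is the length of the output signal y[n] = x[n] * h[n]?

For linear convolution, the output length is:
len(y) = len(x) + len(h) - 1 = 11 + 3 - 1 = 13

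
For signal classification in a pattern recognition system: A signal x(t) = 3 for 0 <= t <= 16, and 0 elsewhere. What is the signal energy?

Energy = integral of |x(t)|^2 dt over the signal duration
= 3^2 * 16 = 9 * 16 = 144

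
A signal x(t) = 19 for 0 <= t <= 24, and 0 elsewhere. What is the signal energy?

Energy = integral of |x(t)|^2 dt over the signal duration
= 19^2 * 24 = 361 * 24 = 8664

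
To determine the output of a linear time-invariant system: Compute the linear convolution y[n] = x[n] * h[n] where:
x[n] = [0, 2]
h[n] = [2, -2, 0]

y[n] = sum_k x[k]*h[n-k]. Output length = len(x) + len(h) - 1 = 2 + 3 - 1 = 4.
y[0] = 0*2 = 0
y[1] = 2*2 + 0*-2 = 4
y[2] = 2*-2 + 0*0 = -4
y[3] = 2*0 = 0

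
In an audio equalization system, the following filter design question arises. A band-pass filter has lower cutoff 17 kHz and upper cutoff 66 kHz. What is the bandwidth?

Bandwidth = f_high - f_low
= 66 kHz - 17 kHz = 49 kHz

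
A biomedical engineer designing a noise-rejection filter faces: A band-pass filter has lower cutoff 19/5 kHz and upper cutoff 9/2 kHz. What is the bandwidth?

Bandwidth = f_high - f_low
= 9/2 kHz - 19/5 kHz = 7/10 kHz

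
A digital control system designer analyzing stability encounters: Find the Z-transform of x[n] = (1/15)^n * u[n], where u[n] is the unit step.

The Z-transform of a^n * u[n] is z/(z-a) for |z| > |a|.
Here a = 1/15, so X(z) = z/(z - (1/15)) = 15z/(15z - 1)
ROC: |z| > 1/15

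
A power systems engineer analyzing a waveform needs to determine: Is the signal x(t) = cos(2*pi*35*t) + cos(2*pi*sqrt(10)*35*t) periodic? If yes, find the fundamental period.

f1 = 35 Hz, f2 = 35*sqrt(10) Hz
Ratio f2/f1 = sqrt(10), which is irrational.
Since the frequency ratio is irrational, no common period exists.
The signal is not periodic.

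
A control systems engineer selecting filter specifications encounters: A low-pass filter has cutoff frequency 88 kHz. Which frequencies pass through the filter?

A low-pass filter passes all frequencies below the cutoff frequency 88 kHz and attenuates higher frequencies.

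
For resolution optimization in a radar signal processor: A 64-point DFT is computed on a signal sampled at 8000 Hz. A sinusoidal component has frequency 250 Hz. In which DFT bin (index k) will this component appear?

DFT frequency resolution = f_s/N = 8000/64 = 125 Hz
Bin index k = f_signal / resolution = 250 / 125 = 2
The signal frequency 250 Hz falls in DFT bin k = 2.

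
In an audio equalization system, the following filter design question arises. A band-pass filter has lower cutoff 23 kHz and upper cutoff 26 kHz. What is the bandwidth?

Bandwidth = f_high - f_low
= 26 kHz - 23 kHz = 3 kHz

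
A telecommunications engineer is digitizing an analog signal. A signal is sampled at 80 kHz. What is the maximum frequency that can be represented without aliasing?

The maximum frequency that can be represented without aliasing
is the Nyquist frequency: f_max = f_s / 2 = 80 kHz / 2 = 40 kHz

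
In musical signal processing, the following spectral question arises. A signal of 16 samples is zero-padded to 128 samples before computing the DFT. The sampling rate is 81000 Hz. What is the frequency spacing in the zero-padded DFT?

Original DFT: N = 16, resolution = f_s/N = 81000/16 = 10125/2 Hz
Zero-padded DFT: N = 128, resolution = f_s/N = 81000/128 = 10125/16 Hz
Zero-padding interpolates the spectrum (finer frequency grid)
but does NOT improve the true spectral resolution (ability to resolve close frequencies).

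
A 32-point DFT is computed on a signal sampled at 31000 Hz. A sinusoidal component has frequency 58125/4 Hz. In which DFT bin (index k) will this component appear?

DFT frequency resolution = f_s/N = 31000/32 = 3875/4 Hz
Bin index k = f_signal / resolution = 58125/4 / 3875/4 = 15
The signal frequency 58125/4 Hz falls in DFT bin k = 15.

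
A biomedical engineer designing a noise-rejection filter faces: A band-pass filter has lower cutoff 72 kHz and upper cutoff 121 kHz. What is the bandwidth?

Bandwidth = f_high - f_low
= 121 kHz - 72 kHz = 49 kHz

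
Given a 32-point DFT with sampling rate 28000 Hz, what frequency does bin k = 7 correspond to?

The frequency of DFT bin k is: f_k = k * f_s / N
f_7 = 7 * 28000 / 32 = 6125 Hz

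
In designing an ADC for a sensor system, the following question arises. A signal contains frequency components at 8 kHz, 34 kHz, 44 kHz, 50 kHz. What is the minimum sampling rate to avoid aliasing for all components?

The highest frequency component is f_max = 50 kHz.
Nyquist rate = 2 * f_max = 2 * 50 kHz = 100 kHz.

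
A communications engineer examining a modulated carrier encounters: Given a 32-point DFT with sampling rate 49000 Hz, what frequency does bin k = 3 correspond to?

The frequency of DFT bin k is: f_k = k * f_s / N
f_3 = 3 * 49000 / 32 = 18375/4 Hz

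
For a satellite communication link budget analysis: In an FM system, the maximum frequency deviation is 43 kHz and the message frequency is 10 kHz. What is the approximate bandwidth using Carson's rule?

Carson's rule: BW = 2*(delta_f + f_m)
= 2*(43 + 10) kHz = 106 kHz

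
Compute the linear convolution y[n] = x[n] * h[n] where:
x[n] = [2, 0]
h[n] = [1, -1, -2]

y[n] = sum_k x[k]*h[n-k]. Output length = len(x) + len(h) - 1 = 2 + 3 - 1 = 4.
y[0] = 2*1 = 2
y[1] = 0*1 + 2*-1 = -2
y[2] = 0*-1 + 2*-2 = -4
y[3] = 0*-2 = 0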